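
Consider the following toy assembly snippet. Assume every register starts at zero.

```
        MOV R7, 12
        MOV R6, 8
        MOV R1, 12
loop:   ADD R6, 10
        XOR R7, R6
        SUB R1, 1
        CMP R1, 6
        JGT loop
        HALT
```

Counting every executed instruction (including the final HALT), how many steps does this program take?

R7=12
R6=8
R1=12
R6=8+10=18
R7=12^18=30
R1=12-1=11
CMP R1, 6  (cmp 11,6)
JGT loop: taken
R6=18+10=28
R7=30^28=2
R1=11-1=10
CMP R1, 6  (cmp 10,6)
JGT loop: taken
R6=28+10=38
R7=2^38=36
R1=10-1=9
CMP R1, 6  (cmp 9,6)
JGT loop: taken
R6=38+10=48
R7=36^48=20
R1=9-1=8
CMP R1, 6  (cmp 8,6)
JGT loop: taken
R6=48+10=58
R7=20^58=46
R1=8-1=7
CMP R1, 6  (cmp 7,6)
JGT loop: taken
R6=58+10=68
R7=46^68=106
R1=7-1=6
CMP R1, 6  (cmp 6,6)
JGT loop: not taken
halt.
Total executed instructions: 34.

34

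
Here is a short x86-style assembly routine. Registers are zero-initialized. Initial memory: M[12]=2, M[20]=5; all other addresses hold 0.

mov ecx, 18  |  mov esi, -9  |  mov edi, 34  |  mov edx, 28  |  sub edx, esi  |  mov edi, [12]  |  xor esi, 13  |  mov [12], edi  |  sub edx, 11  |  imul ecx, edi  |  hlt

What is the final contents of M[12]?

2

mov ecx, 18 → ecx=18
mov esi, -9 → esi=-9
mov edi, 34 → edi=34
mov edx, 28 → edx=28
sub edx, esi → edx=28-(-9)=37
mov edi, [12] → edi=M[12]=2
xor esi, 13 → esi=(-9)^13=-6
mov [12], edi → M[12]=2
sub edx, 11 → edx=37-11=26
imul ecx, edi → ecx=18*2=36
halt.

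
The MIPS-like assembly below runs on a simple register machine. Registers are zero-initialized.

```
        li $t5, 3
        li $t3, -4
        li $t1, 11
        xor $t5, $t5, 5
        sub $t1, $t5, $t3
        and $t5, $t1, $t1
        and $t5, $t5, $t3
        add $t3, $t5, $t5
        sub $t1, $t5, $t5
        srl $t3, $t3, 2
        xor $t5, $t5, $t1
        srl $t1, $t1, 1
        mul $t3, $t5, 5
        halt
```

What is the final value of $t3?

40

$t5=3
$t3=-4
$t1=11
$t5=3^5=6
$t1=6-(-4)=10
$t5=10&10=10
$t5=10&(-4)=8
$t3=8+8=16
$t1=8-8=0
$t3=16>>2=4
$t5=8^0=8
$t1=0>>1=0
$t3=8*5=40
halt.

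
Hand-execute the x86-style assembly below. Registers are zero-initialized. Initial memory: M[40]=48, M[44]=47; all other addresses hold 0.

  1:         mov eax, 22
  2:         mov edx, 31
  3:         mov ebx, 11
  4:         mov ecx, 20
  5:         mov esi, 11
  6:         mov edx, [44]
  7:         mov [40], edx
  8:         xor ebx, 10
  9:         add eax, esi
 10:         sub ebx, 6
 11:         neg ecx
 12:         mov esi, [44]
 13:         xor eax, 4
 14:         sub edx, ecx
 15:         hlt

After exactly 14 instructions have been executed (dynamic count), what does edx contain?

after mov eax, 22: eax=22
after mov edx, 31: edx=31
after mov ebx, 11: ebx=11
after mov ecx, 20: ecx=20
after mov esi, 11: esi=11
after mov edx, [44]: edx=M[44]=47
mov [40], edx → M[40]=47
after xor ebx, 10: ebx=11^10=1
after add eax, esi: eax=22+11=33
after sub ebx, 6: ebx=1-6=-5
after neg ecx: ecx=-(20)=-20
after mov esi, [44]: esi=M[44]=47
after xor eax, 4: eax=33^4=37
after sub edx, ecx: edx=47-(-20)=67
After step 14: edx = 67.

67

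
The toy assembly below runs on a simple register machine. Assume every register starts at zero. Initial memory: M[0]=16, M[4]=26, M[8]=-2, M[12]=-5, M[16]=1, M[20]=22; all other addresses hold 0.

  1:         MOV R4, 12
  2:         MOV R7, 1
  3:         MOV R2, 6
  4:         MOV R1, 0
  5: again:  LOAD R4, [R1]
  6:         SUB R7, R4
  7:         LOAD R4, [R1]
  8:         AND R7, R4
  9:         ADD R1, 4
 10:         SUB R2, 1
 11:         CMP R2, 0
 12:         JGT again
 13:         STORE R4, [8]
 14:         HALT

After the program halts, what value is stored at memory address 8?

R4=12
R7=1
R2=6
R1=0
R4=M[0]=16
R7=1-16=-15
R4=M[0]=16
R7=(-15)&16=16
R1=0+4=4
R2=6-1=5
CMP R2, 0  (cmp 5,0)
JGT again: taken
R4=M[4]=26
R7=16-26=-10
R4=M[4]=26
R7=(-10)&26=18
R1=4+4=8
R2=5-1=4
CMP R2, 0  (cmp 4,0)
JGT again: taken
R4=M[8]=-2
R7=18-(-2)=20
R4=M[8]=-2
R7=20&(-2)=20
R1=8+4=12
R2=4-1=3
CMP R2, 0  (cmp 3,0)
JGT again: taken
R4=M[12]=-5
R7=20-(-5)=25
R4=M[12]=-5
R7=25&(-5)=25
R1=12+4=16
R2=3-1=2
CMP R2, 0  (cmp 2,0)
JGT again: taken
R4=M[16]=1
R7=25-1=24
R4=M[16]=1
R7=24&1=0
R1=16+4=20
R2=2-1=1
CMP R2, 0  (cmp 1,0)
JGT again: taken
R4=M[20]=22
R7=0-22=-22
R4=M[20]=22
R7=(-22)&22=2
R1=20+4=24
R2=1-1=0
CMP R2, 0  (cmp 0,0)
JGT again: not taken
STORE R4, [8] → M[8]=22
halt.

22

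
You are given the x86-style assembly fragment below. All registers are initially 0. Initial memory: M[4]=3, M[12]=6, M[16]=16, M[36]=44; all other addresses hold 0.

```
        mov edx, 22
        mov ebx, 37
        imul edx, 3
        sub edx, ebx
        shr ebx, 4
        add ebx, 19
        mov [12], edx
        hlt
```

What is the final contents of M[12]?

29

after mov edx, 22: edx=22
after mov ebx, 37: ebx=37
after imul edx, 3: edx=22*3=66
after sub edx, ebx: edx=66-37=29
after shr ebx, 4: ebx=37>>4=2
after add ebx, 19: ebx=2+19=21
mov [12], edx → M[12]=29
halt.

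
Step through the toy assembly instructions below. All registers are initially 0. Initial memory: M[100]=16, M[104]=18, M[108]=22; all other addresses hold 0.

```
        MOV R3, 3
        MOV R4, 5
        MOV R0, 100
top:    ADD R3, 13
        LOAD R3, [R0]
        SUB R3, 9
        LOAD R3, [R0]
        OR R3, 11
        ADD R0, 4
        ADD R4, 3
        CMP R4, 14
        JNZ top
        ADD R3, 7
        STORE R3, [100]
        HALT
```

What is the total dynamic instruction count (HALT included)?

R3=3
R4=5
R0=100
R3=3+13=16
R3=M[100]=16
R3=16-9=7
R3=M[100]=16
R3=16|11=27
R0=100+4=104
R4=5+3=8
CMP R4, 14  (cmp 8,14)
JNZ top: taken
R3=27+13=40
R3=M[104]=18
R3=18-9=9
R3=M[104]=18
R3=18|11=27
R0=104+4=108
R4=8+3=11
CMP R4, 14  (cmp 11,14)
JNZ top: taken
R3=27+13=40
R3=M[108]=22
R3=22-9=13
R3=M[108]=22
R3=22|11=31
R0=108+4=112
R4=11+3=14
CMP R4, 14  (cmp 14,14)
JNZ top: not taken
R3=31+7=38
STORE R3, [100] → M[100]=38
halt.
Total executed instructions: 33.

33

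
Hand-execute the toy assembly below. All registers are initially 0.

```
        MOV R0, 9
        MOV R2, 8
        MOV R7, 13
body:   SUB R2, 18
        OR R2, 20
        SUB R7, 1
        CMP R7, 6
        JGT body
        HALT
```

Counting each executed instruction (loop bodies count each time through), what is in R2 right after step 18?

after MOV R0, 9: R0=9
after MOV R2, 8: R2=8
after MOV R7, 13: R7=13
after SUB R2, 18: R2=8-18=-10
after OR R2, 20: R2=(-10)|20=-10
after SUB R7, 1: R7=13-1=12
CMP R7, 6  (cmp 12,6)
JGT body: taken
after SUB R2, 18: R2=(-10)-18=-28
after OR R2, 20: R2=(-28)|20=-12
after SUB R7, 1: R7=12-1=11
CMP R7, 6  (cmp 11,6)
JGT body: taken
after SUB R2, 18: R2=(-12)-18=-30
after OR R2, 20: R2=(-30)|20=-10
after SUB R7, 1: R7=11-1=10
CMP R7, 6  (cmp 10,6)
JGT body: taken
After step 18: R2 = -10.

-10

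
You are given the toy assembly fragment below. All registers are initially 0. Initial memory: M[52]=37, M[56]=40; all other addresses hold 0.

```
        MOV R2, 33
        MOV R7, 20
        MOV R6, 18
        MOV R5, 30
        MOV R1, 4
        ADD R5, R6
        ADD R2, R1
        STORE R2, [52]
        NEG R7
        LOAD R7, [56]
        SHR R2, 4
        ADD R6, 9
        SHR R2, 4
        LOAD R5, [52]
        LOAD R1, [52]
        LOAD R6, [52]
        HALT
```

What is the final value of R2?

0

after MOV R2, 33: R2=33
after MOV R7, 20: R7=20
after MOV R6, 18: R6=18
after MOV R5, 30: R5=30
after MOV R1, 4: R1=4
after ADD R5, R6: R5=30+18=48
after ADD R2, R1: R2=33+4=37
STORE R2, [52] → M[52]=37
after NEG R7: R7=-(20)=-20
after LOAD R7, [56]: R7=M[56]=40
after SHR R2, 4: R2=37>>4=2
after ADD R6, 9: R6=18+9=27
after SHR R2, 4: R2=2>>4=0
after LOAD R5, [52]: R5=M[52]=37
after LOAD R1, [52]: R1=M[52]=37
after LOAD R6, [52]: R6=M[52]=37
halt.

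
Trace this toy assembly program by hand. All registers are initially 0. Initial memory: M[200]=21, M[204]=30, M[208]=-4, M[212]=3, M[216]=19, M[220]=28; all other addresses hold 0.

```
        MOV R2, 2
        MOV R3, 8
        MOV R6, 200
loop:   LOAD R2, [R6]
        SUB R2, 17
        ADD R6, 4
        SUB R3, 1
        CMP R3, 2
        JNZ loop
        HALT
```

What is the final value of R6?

224

MOV R2, 2 → R2=2
MOV R3, 8 → R3=8
MOV R6, 200 → R6=200
LOAD R2, [R6] → R2=M[200]=21
SUB R2, 17 → R2=21-17=4
ADD R6, 4 → R6=200+4=204
SUB R3, 1 → R3=8-1=7
CMP R3, 2  (cmp 7,2)
JNZ loop: taken
LOAD R2, [R6] → R2=M[204]=30
SUB R2, 17 → R2=30-17=13
ADD R6, 4 → R6=204+4=208
SUB R3, 1 → R3=7-1=6
CMP R3, 2  (cmp 6,2)
JNZ loop: taken
LOAD R2, [R6] → R2=M[208]=-4
SUB R2, 17 → R2=(-4)-17=-21
ADD R6, 4 → R6=208+4=212
SUB R3, 1 → R3=6-1=5
CMP R3, 2  (cmp 5,2)
JNZ loop: taken
LOAD R2, [R6] → R2=M[212]=3
SUB R2, 17 → R2=3-17=-14
ADD R6, 4 → R6=212+4=216
SUB R3, 1 → R3=5-1=4
CMP R3, 2  (cmp 4,2)
JNZ loop: taken
LOAD R2, [R6] → R2=M[216]=19
SUB R2, 17 → R2=19-17=2
ADD R6, 4 → R6=216+4=220
SUB R3, 1 → R3=4-1=3
CMP R3, 2  (cmp 3,2)
JNZ loop: taken
LOAD R2, [R6] → R2=M[220]=28
SUB R2, 17 → R2=28-17=11
ADD R6, 4 → R6=220+4=224
SUB R3, 1 → R3=3-1=2
CMP R3, 2  (cmp 2,2)
JNZ loop: not taken
halt.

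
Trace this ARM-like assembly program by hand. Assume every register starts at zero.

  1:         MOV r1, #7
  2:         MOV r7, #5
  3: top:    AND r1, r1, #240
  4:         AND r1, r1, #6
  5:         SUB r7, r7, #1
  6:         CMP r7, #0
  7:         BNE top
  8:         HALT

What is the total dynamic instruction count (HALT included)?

28

MOV r1, #7 → r1=7
MOV r7, #5 → r7=5
AND r1, r1, #240 → r1=7&240=0
AND r1, r1, #6 → r1=0&6=0
SUB r7, r7, #1 → r7=5-1=4
CMP r7, #0  (cmp 4,0)
BNE top: taken
AND r1, r1, #240 → r1=0&240=0
AND r1, r1, #6 → r1=0&6=0
SUB r7, r7, #1 → r7=4-1=3
CMP r7, #0  (cmp 3,0)
BNE top: taken
AND r1, r1, #240 → r1=0&240=0
AND r1, r1, #6 → r1=0&6=0
SUB r7, r7, #1 → r7=3-1=2
CMP r7, #0  (cmp 2,0)
BNE top: taken
AND r1, r1, #240 → r1=0&240=0
AND r1, r1, #6 → r1=0&6=0
SUB r7, r7, #1 → r7=2-1=1
CMP r7, #0  (cmp 1,0)
BNE top: taken
AND r1, r1, #240 → r1=0&240=0
AND r1, r1, #6 → r1=0&6=0
SUB r7, r7, #1 → r7=1-1=0
CMP r7, #0  (cmp 0,0)
BNE top: not taken
halt.
Total executed instructions: 28.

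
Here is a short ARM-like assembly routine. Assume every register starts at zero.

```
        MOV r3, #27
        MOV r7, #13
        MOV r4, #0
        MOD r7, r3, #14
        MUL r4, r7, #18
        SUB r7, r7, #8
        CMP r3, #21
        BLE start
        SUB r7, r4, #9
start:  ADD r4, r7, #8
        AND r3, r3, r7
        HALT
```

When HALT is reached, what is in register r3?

1

MOV r3, #27 → r3=27
MOV r7, #13 → r7=13
MOV r4, #0 → r4=0
MOD r7, r3, #14 → r7=27%14=13
MUL r4, r7, #18 → r4=13*18=234
SUB r7, r7, #8 → r7=13-8=5
CMP r3, #21  (cmp 27,21)
BLE start: not taken
SUB r7, r4, #9 → r7=234-9=225
ADD r4, r7, #8 → r4=225+8=233
AND r3, r3, r7 → r3=27&225=1
halt.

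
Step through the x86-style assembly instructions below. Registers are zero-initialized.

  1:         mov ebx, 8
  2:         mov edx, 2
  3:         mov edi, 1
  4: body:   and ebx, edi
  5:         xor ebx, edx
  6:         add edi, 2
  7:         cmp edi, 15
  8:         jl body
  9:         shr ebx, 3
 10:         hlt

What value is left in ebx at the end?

ebx=8
edx=2
edi=1
ebx=8&1=0
ebx=0^2=2
edi=1+2=3
cmp edi, 15  (cmp 3,15)
jl body: taken
ebx=2&3=2
ebx=2^2=0
edi=3+2=5
cmp edi, 15  (cmp 5,15)
jl body: taken
ebx=0&5=0
ebx=0^2=2
edi=5+2=7
cmp edi, 15  (cmp 7,15)
jl body: taken
ebx=2&7=2
ebx=2^2=0
edi=7+2=9
cmp edi, 15  (cmp 9,15)
jl body: taken
ebx=0&9=0
ebx=0^2=2
edi=9+2=11
cmp edi, 15  (cmp 11,15)
jl body: taken
ebx=2&11=2
ebx=2^2=0
edi=11+2=13
cmp edi, 15  (cmp 13,15)
jl body: taken
ebx=0&13=0
ebx=0^2=2
edi=13+2=15
cmp edi, 15  (cmp 15,15)
jl body: not taken
ebx=2>>3=0
halt.

0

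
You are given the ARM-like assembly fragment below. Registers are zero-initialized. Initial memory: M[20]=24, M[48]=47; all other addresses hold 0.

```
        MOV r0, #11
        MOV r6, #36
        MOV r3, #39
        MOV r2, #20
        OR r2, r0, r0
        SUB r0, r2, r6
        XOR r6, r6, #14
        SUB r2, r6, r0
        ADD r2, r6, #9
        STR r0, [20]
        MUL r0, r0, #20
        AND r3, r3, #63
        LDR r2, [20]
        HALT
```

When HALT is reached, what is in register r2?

-25

r0=11
r6=36
r3=39
r2=20
r2=11|11=11
r0=11-36=-25
r6=36^14=42
r2=42-(-25)=67
r2=42+9=51
STR r0, [20] → M[20]=-25
r0=(-25)*20=-500
r3=39&63=39
r2=M[20]=-25
halt.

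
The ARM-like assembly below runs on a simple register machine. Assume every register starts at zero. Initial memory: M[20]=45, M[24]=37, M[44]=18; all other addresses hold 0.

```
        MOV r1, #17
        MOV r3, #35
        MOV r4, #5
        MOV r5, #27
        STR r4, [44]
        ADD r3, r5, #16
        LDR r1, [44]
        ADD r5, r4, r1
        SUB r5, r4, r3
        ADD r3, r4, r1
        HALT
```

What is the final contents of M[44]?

5

r1=17
r3=35
r4=5
r5=27
STR r4, [44] → M[44]=5
r3=27+16=43
r1=M[44]=5
r5=5+5=10
r5=5-43=-38
r3=5+5=10
halt.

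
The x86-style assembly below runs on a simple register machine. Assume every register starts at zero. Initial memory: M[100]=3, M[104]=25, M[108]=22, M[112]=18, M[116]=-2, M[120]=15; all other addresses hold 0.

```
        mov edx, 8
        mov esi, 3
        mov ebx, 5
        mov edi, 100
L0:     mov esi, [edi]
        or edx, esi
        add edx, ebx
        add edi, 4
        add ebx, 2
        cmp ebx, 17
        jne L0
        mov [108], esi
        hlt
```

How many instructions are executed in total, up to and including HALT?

edx=8
esi=3
ebx=5
edi=100
esi=M[100]=3
edx=8|3=11
edx=11+5=16
edi=100+4=104
ebx=5+2=7
cmp ebx, 17  (cmp 7,17)
jne L0: taken
esi=M[104]=25
edx=16|25=25
edx=25+7=32
edi=104+4=108
ebx=7+2=9
cmp ebx, 17  (cmp 9,17)
jne L0: taken
esi=M[108]=22
edx=32|22=54
edx=54+9=63
edi=108+4=112
ebx=9+2=11
cmp ebx, 17  (cmp 11,17)
jne L0: taken
esi=M[112]=18
edx=63|18=63
edx=63+11=74
edi=112+4=116
ebx=11+2=13
cmp ebx, 17  (cmp 13,17)
jne L0: taken
esi=M[116]=-2
edx=74|(-2)=-2
edx=(-2)+13=11
edi=116+4=120
ebx=13+2=15
cmp ebx, 17  (cmp 15,17)
jne L0: taken
esi=M[120]=15
edx=11|15=15
edx=15+15=30
edi=120+4=124
ebx=15+2=17
cmp ebx, 17  (cmp 17,17)
jne L0: not taken
mov [108], esi → M[108]=15
halt.
Total executed instructions: 48.

48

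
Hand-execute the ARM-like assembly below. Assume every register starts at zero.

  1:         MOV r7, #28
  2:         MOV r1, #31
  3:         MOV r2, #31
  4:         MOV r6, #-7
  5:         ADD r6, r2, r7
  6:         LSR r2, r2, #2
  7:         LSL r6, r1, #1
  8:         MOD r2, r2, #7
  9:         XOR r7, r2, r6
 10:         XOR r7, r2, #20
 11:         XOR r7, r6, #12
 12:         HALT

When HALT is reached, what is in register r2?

0

MOV r7, #28 → r7=28
MOV r1, #31 → r1=31
MOV r2, #31 → r2=31
MOV r6, #-7 → r6=-7
ADD r6, r2, r7 → r6=31+28=59
LSR r2, r2, #2 → r2=31>>2=7
LSL r6, r1, #1 → r6=31<<1=62
MOD r2, r2, #7 → r2=7%7=0
XOR r7, r2, r6 → r7=0^62=62
XOR r7, r2, #20 → r7=0^20=20
XOR r7, r6, #12 → r7=62^12=50
halt.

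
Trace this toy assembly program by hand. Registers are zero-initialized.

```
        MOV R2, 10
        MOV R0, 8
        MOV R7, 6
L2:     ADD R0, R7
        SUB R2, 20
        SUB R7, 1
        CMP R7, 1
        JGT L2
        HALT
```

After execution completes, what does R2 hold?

-90

after MOV R2, 10: R2=10
after MOV R0, 8: R0=8
after MOV R7, 6: R7=6
after ADD R0, R7: R0=8+6=14
after SUB R2, 20: R2=10-20=-10
after SUB R7, 1: R7=6-1=5
CMP R7, 1  (cmp 5,1)
JGT L2: taken
after ADD R0, R7: R0=14+5=19
after SUB R2, 20: R2=(-10)-20=-30
after SUB R7, 1: R7=5-1=4
CMP R7, 1  (cmp 4,1)
JGT L2: taken
after ADD R0, R7: R0=19+4=23
after SUB R2, 20: R2=(-30)-20=-50
after SUB R7, 1: R7=4-1=3
CMP R7, 1  (cmp 3,1)
JGT L2: taken
after ADD R0, R7: R0=23+3=26
after SUB R2, 20: R2=(-50)-20=-70
after SUB R7, 1: R7=3-1=2
CMP R7, 1  (cmp 2,1)
JGT L2: taken
after ADD R0, R7: R0=26+2=28
after SUB R2, 20: R2=(-70)-20=-90
after SUB R7, 1: R7=2-1=1
CMP R7, 1  (cmp 1,1)
JGT L2: not taken
halt.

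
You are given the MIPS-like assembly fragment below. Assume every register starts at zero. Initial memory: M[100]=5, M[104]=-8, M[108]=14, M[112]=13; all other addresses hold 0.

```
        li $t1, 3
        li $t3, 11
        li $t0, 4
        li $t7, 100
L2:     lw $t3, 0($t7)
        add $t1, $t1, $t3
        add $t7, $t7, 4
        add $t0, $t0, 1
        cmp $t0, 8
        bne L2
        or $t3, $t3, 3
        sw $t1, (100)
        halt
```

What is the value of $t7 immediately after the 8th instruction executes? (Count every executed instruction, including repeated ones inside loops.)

104

$t1=3
$t3=11
$t0=4
$t7=100
$t3=M[100]=5
$t1=3+5=8
$t7=100+4=104
$t0=4+1=5
After step 8: $t7 = 104.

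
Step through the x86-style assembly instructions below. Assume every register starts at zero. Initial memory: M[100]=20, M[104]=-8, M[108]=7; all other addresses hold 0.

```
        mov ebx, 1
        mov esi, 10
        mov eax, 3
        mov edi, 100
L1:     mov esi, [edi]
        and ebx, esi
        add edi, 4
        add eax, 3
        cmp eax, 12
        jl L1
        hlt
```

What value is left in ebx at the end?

ebx=1
esi=10
eax=3
edi=100
esi=M[100]=20
ebx=1&20=0
edi=100+4=104
eax=3+3=6
cmp eax, 12  (cmp 6,12)
jl L1: taken
esi=M[104]=-8
ebx=0&(-8)=0
edi=104+4=108
eax=6+3=9
cmp eax, 12  (cmp 9,12)
jl L1: taken
esi=M[108]=7
ebx=0&7=0
edi=108+4=112
eax=9+3=12
cmp eax, 12  (cmp 12,12)
jl L1: not taken
halt.

0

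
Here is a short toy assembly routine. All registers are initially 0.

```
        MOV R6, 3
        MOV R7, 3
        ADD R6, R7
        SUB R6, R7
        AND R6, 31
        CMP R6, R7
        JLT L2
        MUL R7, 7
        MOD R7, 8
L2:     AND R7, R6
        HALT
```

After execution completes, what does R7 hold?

MOV R6, 3 → R6=3
MOV R7, 3 → R7=3
ADD R6, R7 → R6=3+3=6
SUB R6, R7 → R6=6-3=3
AND R6, 31 → R6=3&31=3
CMP R6, R7  (cmp 3,3)
JLT L2: not taken
MUL R7, 7 → R7=3*7=21
MOD R7, 8 → R7=21%8=5
AND R7, R6 → R7=5&3=1
halt.

1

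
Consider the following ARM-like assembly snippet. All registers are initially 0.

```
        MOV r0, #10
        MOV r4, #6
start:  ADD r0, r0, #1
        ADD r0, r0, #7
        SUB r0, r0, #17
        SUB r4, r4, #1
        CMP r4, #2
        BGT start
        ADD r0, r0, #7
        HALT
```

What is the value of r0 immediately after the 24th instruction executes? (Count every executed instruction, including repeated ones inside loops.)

r0=10
r4=6
r0=10+1=11
r0=11+7=18
r0=18-17=1
r4=6-1=5
CMP r4, #2  (cmp 5,2)
BGT start: taken
r0=1+1=2
r0=2+7=9
r0=9-17=-8
r4=5-1=4
CMP r4, #2  (cmp 4,2)
BGT start: taken
r0=(-8)+1=-7
r0=(-7)+7=0
r0=0-17=-17
r4=4-1=3
CMP r4, #2  (cmp 3,2)
BGT start: taken
r0=(-17)+1=-16
r0=(-16)+7=-9
r0=(-9)-17=-26
r4=3-1=2
After step 24: r0 = -26.

-26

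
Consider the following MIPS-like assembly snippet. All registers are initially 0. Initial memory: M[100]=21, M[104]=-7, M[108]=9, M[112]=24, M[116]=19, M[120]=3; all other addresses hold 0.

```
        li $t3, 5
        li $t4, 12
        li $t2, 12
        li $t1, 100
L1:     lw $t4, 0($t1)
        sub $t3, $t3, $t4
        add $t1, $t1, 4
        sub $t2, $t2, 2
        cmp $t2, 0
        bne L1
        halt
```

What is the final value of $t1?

$t3=5
$t4=12
$t2=12
$t1=100
$t4=M[100]=21
$t3=5-21=-16
$t1=100+4=104
$t2=12-2=10
cmp $t2, 0  (cmp 10,0)
bne L1: taken
$t4=M[104]=-7
$t3=(-16)-(-7)=-9
$t1=104+4=108
$t2=10-2=8
cmp $t2, 0  (cmp 8,0)
bne L1: taken
$t4=M[108]=9
$t3=(-9)-9=-18
$t1=108+4=112
$t2=8-2=6
cmp $t2, 0  (cmp 6,0)
bne L1: taken
$t4=M[112]=24
$t3=(-18)-24=-42
$t1=112+4=116
$t2=6-2=4
cmp $t2, 0  (cmp 4,0)
bne L1: taken
$t4=M[116]=19
$t3=(-42)-19=-61
$t1=116+4=120
$t2=4-2=2
cmp $t2, 0  (cmp 2,0)
bne L1: taken
$t4=M[120]=3
$t3=(-61)-3=-64
$t1=120+4=124
$t2=2-2=0
cmp $t2, 0  (cmp 0,0)
bne L1: not taken
halt.

124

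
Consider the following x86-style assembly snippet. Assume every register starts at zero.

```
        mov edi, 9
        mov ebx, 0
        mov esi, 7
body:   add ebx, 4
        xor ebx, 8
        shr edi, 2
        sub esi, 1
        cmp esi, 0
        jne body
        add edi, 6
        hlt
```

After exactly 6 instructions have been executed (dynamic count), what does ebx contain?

12

after mov edi, 9: edi=9
after mov ebx, 0: ebx=0
after mov esi, 7: esi=7
after add ebx, 4: ebx=0+4=4
after xor ebx, 8: ebx=4^8=12
after shr edi, 2: edi=9>>2=2
After step 6: ebx = 12.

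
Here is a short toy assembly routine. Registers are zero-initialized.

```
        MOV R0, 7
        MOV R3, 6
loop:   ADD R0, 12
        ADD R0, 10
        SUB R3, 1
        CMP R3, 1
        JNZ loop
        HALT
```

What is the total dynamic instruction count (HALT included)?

after MOV R0, 7: R0=7
after MOV R3, 6: R3=6
after ADD R0, 12: R0=7+12=19
after ADD R0, 10: R0=19+10=29
after SUB R3, 1: R3=6-1=5
CMP R3, 1  (cmp 5,1)
JNZ loop: taken
after ADD R0, 12: R0=29+12=41
after ADD R0, 10: R0=41+10=51
after SUB R3, 1: R3=5-1=4
CMP R3, 1  (cmp 4,1)
JNZ loop: taken
after ADD R0, 12: R0=51+12=63
after ADD R0, 10: R0=63+10=73
after SUB R3, 1: R3=4-1=3
CMP R3, 1  (cmp 3,1)
JNZ loop: taken
after ADD R0, 12: R0=73+12=85
after ADD R0, 10: R0=85+10=95
after SUB R3, 1: R3=3-1=2
CMP R3, 1  (cmp 2,1)
JNZ loop: taken
after ADD R0, 12: R0=95+12=107
after ADD R0, 10: R0=107+10=117
after SUB R3, 1: R3=2-1=1
CMP R3, 1  (cmp 1,1)
JNZ loop: not taken
halt.
Total executed instructions: 28.

28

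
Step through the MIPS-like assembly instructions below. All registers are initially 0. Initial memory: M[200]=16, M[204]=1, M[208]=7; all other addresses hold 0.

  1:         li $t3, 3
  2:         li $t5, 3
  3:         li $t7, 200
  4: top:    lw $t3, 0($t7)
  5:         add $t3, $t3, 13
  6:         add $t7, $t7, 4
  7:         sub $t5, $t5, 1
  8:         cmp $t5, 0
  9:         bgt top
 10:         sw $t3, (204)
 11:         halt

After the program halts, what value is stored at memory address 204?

20

after li $t3, 3: $t3=3
after li $t5, 3: $t5=3
after li $t7, 200: $t7=200
after lw $t3, 0($t7): $t3=M[200]=16
after add $t3, $t3, 13: $t3=16+13=29
after add $t7, $t7, 4: $t7=200+4=204
after sub $t5, $t5, 1: $t5=3-1=2
cmp $t5, 0  (cmp 2,0)
bgt top: taken
after lw $t3, 0($t7): $t3=M[204]=1
after add $t3, $t3, 13: $t3=1+13=14
after add $t7, $t7, 4: $t7=204+4=208
after sub $t5, $t5, 1: $t5=2-1=1
cmp $t5, 0  (cmp 1,0)
bgt top: taken
after lw $t3, 0($t7): $t3=M[208]=7
after add $t3, $t3, 13: $t3=7+13=20
after add $t7, $t7, 4: $t7=208+4=212
after sub $t5, $t5, 1: $t5=1-1=0
cmp $t5, 0  (cmp 0,0)
bgt top: not taken
sw $t3, (204) → M[204]=20
halt.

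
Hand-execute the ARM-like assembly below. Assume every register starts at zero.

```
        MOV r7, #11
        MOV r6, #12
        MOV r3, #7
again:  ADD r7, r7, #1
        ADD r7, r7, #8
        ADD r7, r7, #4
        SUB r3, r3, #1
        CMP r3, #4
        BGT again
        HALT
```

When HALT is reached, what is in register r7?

50

r7=11
r6=12
r3=7
r7=11+1=12
r7=12+8=20
r7=20+4=24
r3=7-1=6
CMP r3, #4  (cmp 6,4)
BGT again: taken
r7=24+1=25
r7=25+8=33
r7=33+4=37
r3=6-1=5
CMP r3, #4  (cmp 5,4)
BGT again: taken
r7=37+1=38
r7=38+8=46
r7=46+4=50
r3=5-1=4
CMP r3, #4  (cmp 4,4)
BGT again: not taken
halt.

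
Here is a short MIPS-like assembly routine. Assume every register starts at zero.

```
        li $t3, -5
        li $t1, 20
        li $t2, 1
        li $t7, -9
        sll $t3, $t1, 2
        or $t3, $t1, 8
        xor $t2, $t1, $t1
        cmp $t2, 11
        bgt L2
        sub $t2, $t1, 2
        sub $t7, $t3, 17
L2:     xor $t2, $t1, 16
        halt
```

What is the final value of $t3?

after li $t3, -5: $t3=-5
after li $t1, 20: $t1=20
after li $t2, 1: $t2=1
after li $t7, -9: $t7=-9
after sll $t3, $t1, 2: $t3=20<<2=80
after or $t3, $t1, 8: $t3=20|8=28
after xor $t2, $t1, $t1: $t2=20^20=0
cmp $t2, 11  (cmp 0,11)
bgt L2: not taken
after sub $t2, $t1, 2: $t2=20-2=18
after sub $t7, $t3, 17: $t7=28-17=11
after xor $t2, $t1, 16: $t2=20^16=4
halt.

28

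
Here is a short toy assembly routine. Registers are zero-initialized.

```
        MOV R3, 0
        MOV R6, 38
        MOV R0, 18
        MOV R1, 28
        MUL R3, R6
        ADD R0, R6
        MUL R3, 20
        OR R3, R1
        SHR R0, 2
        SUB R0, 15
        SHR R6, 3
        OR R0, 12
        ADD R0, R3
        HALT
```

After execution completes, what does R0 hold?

27

after MOV R3, 0: R3=0
after MOV R6, 38: R6=38
after MOV R0, 18: R0=18
after MOV R1, 28: R1=28
after MUL R3, R6: R3=0*38=0
after ADD R0, R6: R0=18+38=56
after MUL R3, 20: R3=0*20=0
after OR R3, R1: R3=0|28=28
after SHR R0, 2: R0=56>>2=14
after SUB R0, 15: R0=14-15=-1
after SHR R6, 3: R6=38>>3=4
after OR R0, 12: R0=(-1)|12=-1
after ADD R0, R3: R0=(-1)+28=27
halt.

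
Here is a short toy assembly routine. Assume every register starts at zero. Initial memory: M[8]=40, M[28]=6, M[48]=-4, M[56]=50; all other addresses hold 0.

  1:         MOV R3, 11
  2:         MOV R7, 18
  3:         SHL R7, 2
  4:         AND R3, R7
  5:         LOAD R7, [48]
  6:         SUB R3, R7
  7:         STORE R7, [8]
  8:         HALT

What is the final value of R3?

12

after MOV R3, 11: R3=11
after MOV R7, 18: R7=18
after SHL R7, 2: R7=18<<2=72
after AND R3, R7: R3=11&72=8
after LOAD R7, [48]: R7=M[48]=-4
after SUB R3, R7: R3=8-(-4)=12
STORE R7, [8] → M[8]=-4
halt.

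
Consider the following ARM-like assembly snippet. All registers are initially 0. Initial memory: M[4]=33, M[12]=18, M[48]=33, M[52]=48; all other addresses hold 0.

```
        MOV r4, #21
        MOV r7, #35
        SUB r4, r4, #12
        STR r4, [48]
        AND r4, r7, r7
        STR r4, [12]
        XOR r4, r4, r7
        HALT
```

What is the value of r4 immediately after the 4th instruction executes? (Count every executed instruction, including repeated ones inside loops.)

9

MOV r4, #21 → r4=21
MOV r7, #35 → r7=35
SUB r4, r4, #12 → r4=21-12=9
STR r4, [48] → M[48]=9
After step 4: r4 = 9.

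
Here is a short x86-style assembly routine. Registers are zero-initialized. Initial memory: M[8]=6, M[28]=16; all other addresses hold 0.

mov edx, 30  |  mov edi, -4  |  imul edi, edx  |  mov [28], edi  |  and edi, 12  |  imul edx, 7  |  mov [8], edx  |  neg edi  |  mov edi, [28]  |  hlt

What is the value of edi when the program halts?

mov edx, 30 → edx=30
mov edi, -4 → edi=-4
imul edi, edx → edi=(-4)*30=-120
mov [28], edi → M[28]=-120
and edi, 12 → edi=(-120)&12=8
imul edx, 7 → edx=30*7=210
mov [8], edx → M[8]=210
neg edi → edi=-(8)=-8
mov edi, [28] → edi=M[28]=-120
halt.

-120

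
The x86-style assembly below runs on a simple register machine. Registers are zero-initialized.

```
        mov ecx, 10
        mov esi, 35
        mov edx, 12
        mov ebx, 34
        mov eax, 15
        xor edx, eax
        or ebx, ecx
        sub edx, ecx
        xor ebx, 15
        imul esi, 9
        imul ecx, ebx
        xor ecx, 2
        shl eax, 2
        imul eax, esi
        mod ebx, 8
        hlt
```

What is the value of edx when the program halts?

ecx=10
esi=35
edx=12
ebx=34
eax=15
edx=12^15=3
ebx=34|10=42
edx=3-10=-7
ebx=42^15=37
esi=35*9=315
ecx=10*37=370
ecx=370^2=368
eax=15<<2=60
eax=60*315=18900
ebx=37%8=5
halt.

-7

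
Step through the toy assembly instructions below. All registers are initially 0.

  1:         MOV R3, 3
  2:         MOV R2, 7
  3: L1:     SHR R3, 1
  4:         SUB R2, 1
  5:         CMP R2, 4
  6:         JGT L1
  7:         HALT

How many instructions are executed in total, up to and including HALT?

15

R3=3
R2=7
R3=3>>1=1
R2=7-1=6
CMP R2, 4  (cmp 6,4)
JGT L1: taken
R3=1>>1=0
R2=6-1=5
CMP R2, 4  (cmp 5,4)
JGT L1: taken
R3=0>>1=0
R2=5-1=4
CMP R2, 4  (cmp 4,4)
JGT L1: not taken
halt.
Total executed instructions: 15.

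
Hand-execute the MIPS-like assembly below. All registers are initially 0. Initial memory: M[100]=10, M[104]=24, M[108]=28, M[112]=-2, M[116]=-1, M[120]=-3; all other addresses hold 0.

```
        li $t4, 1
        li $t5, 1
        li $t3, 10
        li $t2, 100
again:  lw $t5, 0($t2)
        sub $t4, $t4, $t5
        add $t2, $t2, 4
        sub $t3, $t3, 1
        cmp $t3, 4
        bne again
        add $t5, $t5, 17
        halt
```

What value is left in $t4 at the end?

-55

after li $t4, 1: $t4=1
after li $t5, 1: $t5=1
after li $t3, 10: $t3=10
after li $t2, 100: $t2=100
after lw $t5, 0($t2): $t5=M[100]=10
after sub $t4, $t4, $t5: $t4=1-10=-9
after add $t2, $t2, 4: $t2=100+4=104
after sub $t3, $t3, 1: $t3=10-1=9
cmp $t3, 4  (cmp 9,4)
bne again: taken
after lw $t5, 0($t2): $t5=M[104]=24
after sub $t4, $t4, $t5: $t4=(-9)-24=-33
after add $t2, $t2, 4: $t2=104+4=108
after sub $t3, $t3, 1: $t3=9-1=8
cmp $t3, 4  (cmp 8,4)
bne again: taken
after lw $t5, 0($t2): $t5=M[108]=28
after sub $t4, $t4, $t5: $t4=(-33)-28=-61
after add $t2, $t2, 4: $t2=108+4=112
after sub $t3, $t3, 1: $t3=8-1=7
cmp $t3, 4  (cmp 7,4)
bne again: taken
after lw $t5, 0($t2): $t5=M[112]=-2
after sub $t4, $t4, $t5: $t4=(-61)-(-2)=-59
after add $t2, $t2, 4: $t2=112+4=116
after sub $t3, $t3, 1: $t3=7-1=6
cmp $t3, 4  (cmp 6,4)
bne again: taken
after lw $t5, 0($t2): $t5=M[116]=-1
after sub $t4, $t4, $t5: $t4=(-59)-(-1)=-58
after add $t2, $t2, 4: $t2=116+4=120
after sub $t3, $t3, 1: $t3=6-1=5
cmp $t3, 4  (cmp 5,4)
bne again: taken
after lw $t5, 0($t2): $t5=M[120]=-3
after sub $t4, $t4, $t5: $t4=(-58)-(-3)=-55
after add $t2, $t2, 4: $t2=120+4=124
after sub $t3, $t3, 1: $t3=5-1=4
cmp $t3, 4  (cmp 4,4)
bne again: not taken
after add $t5, $t5, 17: $t5=(-3)+17=14
halt.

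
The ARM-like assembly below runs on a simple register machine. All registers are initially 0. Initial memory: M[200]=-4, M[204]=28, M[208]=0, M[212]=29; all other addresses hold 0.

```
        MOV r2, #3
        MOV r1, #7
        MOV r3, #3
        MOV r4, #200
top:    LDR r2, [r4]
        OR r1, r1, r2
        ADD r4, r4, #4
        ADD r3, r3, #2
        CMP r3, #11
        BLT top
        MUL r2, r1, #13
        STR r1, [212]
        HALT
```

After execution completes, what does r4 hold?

216

after MOV r2, #3: r2=3
after MOV r1, #7: r1=7
after MOV r3, #3: r3=3
after MOV r4, #200: r4=200
after LDR r2, [r4]: r2=M[200]=-4
after OR r1, r1, r2: r1=7|(-4)=-1
after ADD r4, r4, #4: r4=200+4=204
after ADD r3, r3, #2: r3=3+2=5
CMP r3, #11  (cmp 5,11)
BLT top: taken
after LDR r2, [r4]: r2=M[204]=28
after OR r1, r1, r2: r1=(-1)|28=-1
after ADD r4, r4, #4: r4=204+4=208
after ADD r3, r3, #2: r3=5+2=7
CMP r3, #11  (cmp 7,11)
BLT top: taken
after LDR r2, [r4]: r2=M[208]=0
after OR r1, r1, r2: r1=(-1)|0=-1
after ADD r4, r4, #4: r4=208+4=212
after ADD r3, r3, #2: r3=7+2=9
CMP r3, #11  (cmp 9,11)
BLT top: taken
after LDR r2, [r4]: r2=M[212]=29
after OR r1, r1, r2: r1=(-1)|29=-1
after ADD r4, r4, #4: r4=212+4=216
after ADD r3, r3, #2: r3=9+2=11
CMP r3, #11  (cmp 11,11)
BLT top: not taken
after MUL r2, r1, #13: r2=(-1)*13=-13
STR r1, [212] → M[212]=-1
halt.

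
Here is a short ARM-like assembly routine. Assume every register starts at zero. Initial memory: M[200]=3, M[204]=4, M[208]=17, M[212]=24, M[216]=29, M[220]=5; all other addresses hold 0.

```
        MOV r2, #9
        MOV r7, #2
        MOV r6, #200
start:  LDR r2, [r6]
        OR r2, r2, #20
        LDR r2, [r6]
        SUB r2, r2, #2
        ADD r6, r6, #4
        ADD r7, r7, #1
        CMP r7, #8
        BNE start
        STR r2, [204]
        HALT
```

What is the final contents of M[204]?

r2=9
r7=2
r6=200
r2=M[200]=3
r2=3|20=23
r2=M[200]=3
r2=3-2=1
r6=200+4=204
r7=2+1=3
CMP r7, #8  (cmp 3,8)
BNE start: taken
r2=M[204]=4
r2=4|20=20
r2=M[204]=4
r2=4-2=2
r6=204+4=208
r7=3+1=4
CMP r7, #8  (cmp 4,8)
BNE start: taken
r2=M[208]=17
r2=17|20=21
r2=M[208]=17
r2=17-2=15
r6=208+4=212
r7=4+1=5
CMP r7, #8  (cmp 5,8)
BNE start: taken
r2=M[212]=24
r2=24|20=28
r2=M[212]=24
r2=24-2=22
r6=212+4=216
r7=5+1=6
CMP r7, #8  (cmp 6,8)
BNE start: taken
r2=M[216]=29
r2=29|20=29
r2=M[216]=29
r2=29-2=27
r6=216+4=220
r7=6+1=7
CMP r7, #8  (cmp 7,8)
BNE start: taken
r2=M[220]=5
r2=5|20=21
r2=M[220]=5
r2=5-2=3
r6=220+4=224
r7=7+1=8
CMP r7, #8  (cmp 8,8)
BNE start: not taken
STR r2, [204] → M[204]=3
halt.

3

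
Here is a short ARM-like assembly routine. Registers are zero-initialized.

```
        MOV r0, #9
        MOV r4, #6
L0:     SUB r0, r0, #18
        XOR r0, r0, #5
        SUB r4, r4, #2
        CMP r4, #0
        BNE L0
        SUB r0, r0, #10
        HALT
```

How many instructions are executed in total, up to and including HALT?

19

MOV r0, #9 → r0=9
MOV r4, #6 → r4=6
SUB r0, r0, #18 → r0=9-18=-9
XOR r0, r0, #5 → r0=(-9)^5=-14
SUB r4, r4, #2 → r4=6-2=4
CMP r4, #0  (cmp 4,0)
BNE L0: taken
SUB r0, r0, #18 → r0=(-14)-18=-32
XOR r0, r0, #5 → r0=(-32)^5=-27
SUB r4, r4, #2 → r4=4-2=2
CMP r4, #0  (cmp 2,0)
BNE L0: taken
SUB r0, r0, #18 → r0=(-27)-18=-45
XOR r0, r0, #5 → r0=(-45)^5=-42
SUB r4, r4, #2 → r4=2-2=0
CMP r4, #0  (cmp 0,0)
BNE L0: not taken
SUB r0, r0, #10 → r0=(-42)-10=-52
halt.
Total executed instructions: 19.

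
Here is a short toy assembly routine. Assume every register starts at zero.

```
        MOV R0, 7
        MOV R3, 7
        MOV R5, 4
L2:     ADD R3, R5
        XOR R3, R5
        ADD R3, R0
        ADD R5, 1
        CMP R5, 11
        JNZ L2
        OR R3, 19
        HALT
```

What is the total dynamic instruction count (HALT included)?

47

after MOV R0, 7: R0=7
after MOV R3, 7: R3=7
after MOV R5, 4: R5=4
after ADD R3, R5: R3=7+4=11
after XOR R3, R5: R3=11^4=15
after ADD R3, R0: R3=15+7=22
after ADD R5, 1: R5=4+1=5
CMP R5, 11  (cmp 5,11)
JNZ L2: taken
after ADD R3, R5: R3=22+5=27
after XOR R3, R5: R3=27^5=30
after ADD R3, R0: R3=30+7=37
after ADD R5, 1: R5=5+1=6
CMP R5, 11  (cmp 6,11)
JNZ L2: taken
after ADD R3, R5: R3=37+6=43
after XOR R3, R5: R3=43^6=45
after ADD R3, R0: R3=45+7=52
after ADD R5, 1: R5=6+1=7
CMP R5, 11  (cmp 7,11)
JNZ L2: taken
after ADD R3, R5: R3=52+7=59
after XOR R3, R5: R3=59^7=60
after ADD R3, R0: R3=60+7=67
after ADD R5, 1: R5=7+1=8
CMP R5, 11  (cmp 8,11)
JNZ L2: taken
after ADD R3, R5: R3=67+8=75
after XOR R3, R5: R3=75^8=67
after ADD R3, R0: R3=67+7=74
after ADD R5, 1: R5=8+1=9
CMP R5, 11  (cmp 9,11)
JNZ L2: taken
after ADD R3, R5: R3=74+9=83
after XOR R3, R5: R3=83^9=90
after ADD R3, R0: R3=90+7=97
after ADD R5, 1: R5=9+1=10
CMP R5, 11  (cmp 10,11)
JNZ L2: taken
after ADD R3, R5: R3=97+10=107
after XOR R3, R5: R3=107^10=97
after ADD R3, R0: R3=97+7=104
after ADD R5, 1: R5=10+1=11
CMP R5, 11  (cmp 11,11)
JNZ L2: not taken
after OR R3, 19: R3=104|19=123
halt.
Total executed instructions: 47.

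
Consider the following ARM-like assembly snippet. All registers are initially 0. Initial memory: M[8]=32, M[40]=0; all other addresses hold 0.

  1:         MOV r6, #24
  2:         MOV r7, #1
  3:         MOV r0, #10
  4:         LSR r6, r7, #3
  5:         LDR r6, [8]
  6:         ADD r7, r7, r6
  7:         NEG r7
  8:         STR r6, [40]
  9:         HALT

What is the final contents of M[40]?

MOV r6, #24 → r6=24
MOV r7, #1 → r7=1
MOV r0, #10 → r0=10
LSR r6, r7, #3 → r6=1>>3=0
LDR r6, [8] → r6=M[8]=32
ADD r7, r7, r6 → r7=1+32=33
NEG r7 → r7=-(33)=-33
STR r6, [40] → M[40]=32
halt.

32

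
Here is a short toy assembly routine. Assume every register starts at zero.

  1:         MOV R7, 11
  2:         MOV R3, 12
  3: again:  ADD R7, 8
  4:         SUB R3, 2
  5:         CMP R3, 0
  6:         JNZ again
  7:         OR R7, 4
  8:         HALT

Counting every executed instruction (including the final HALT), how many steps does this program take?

R7=11
R3=12
R7=11+8=19
R3=12-2=10
CMP R3, 0  (cmp 10,0)
JNZ again: taken
R7=19+8=27
R3=10-2=8
CMP R3, 0  (cmp 8,0)
JNZ again: taken
R7=27+8=35
R3=8-2=6
CMP R3, 0  (cmp 6,0)
JNZ again: taken
R7=35+8=43
R3=6-2=4
CMP R3, 0  (cmp 4,0)
JNZ again: taken
R7=43+8=51
R3=4-2=2
CMP R3, 0  (cmp 2,0)
JNZ again: taken
R7=51+8=59
R3=2-2=0
CMP R3, 0  (cmp 0,0)
JNZ again: not taken
R7=59|4=63
halt.
Total executed instructions: 28.

28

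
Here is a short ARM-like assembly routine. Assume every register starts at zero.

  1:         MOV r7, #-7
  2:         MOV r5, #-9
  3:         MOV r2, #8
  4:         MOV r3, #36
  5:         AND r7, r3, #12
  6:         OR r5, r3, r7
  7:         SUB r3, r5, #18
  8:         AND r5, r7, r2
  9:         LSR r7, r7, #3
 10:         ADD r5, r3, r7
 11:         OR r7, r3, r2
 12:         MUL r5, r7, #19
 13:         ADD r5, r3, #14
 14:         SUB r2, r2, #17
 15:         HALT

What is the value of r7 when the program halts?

MOV r7, #-7 → r7=-7
MOV r5, #-9 → r5=-9
MOV r2, #8 → r2=8
MOV r3, #36 → r3=36
AND r7, r3, #12 → r7=36&12=4
OR r5, r3, r7 → r5=36|4=36
SUB r3, r5, #18 → r3=36-18=18
AND r5, r7, r2 → r5=4&8=0
LSR r7, r7, #3 → r7=4>>3=0
ADD r5, r3, r7 → r5=18+0=18
OR r7, r3, r2 → r7=18|8=26
MUL r5, r7, #19 → r5=26*19=494
ADD r5, r3, #14 → r5=18+14=32
SUB r2, r2, #17 → r2=8-17=-9
halt.

26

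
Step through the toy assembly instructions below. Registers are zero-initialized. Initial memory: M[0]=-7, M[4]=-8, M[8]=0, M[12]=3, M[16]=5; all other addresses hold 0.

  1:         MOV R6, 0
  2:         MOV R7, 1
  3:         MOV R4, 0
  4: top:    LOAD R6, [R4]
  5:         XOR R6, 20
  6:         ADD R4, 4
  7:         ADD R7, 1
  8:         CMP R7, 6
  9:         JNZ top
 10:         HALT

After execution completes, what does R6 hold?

17

after MOV R6, 0: R6=0
after MOV R7, 1: R7=1
after MOV R4, 0: R4=0
after LOAD R6, [R4]: R6=M[0]=-7
after XOR R6, 20: R6=(-7)^20=-19
after ADD R4, 4: R4=0+4=4
after ADD R7, 1: R7=1+1=2
CMP R7, 6  (cmp 2,6)
JNZ top: taken
after LOAD R6, [R4]: R6=M[4]=-8
after XOR R6, 20: R6=(-8)^20=-20
after ADD R4, 4: R4=4+4=8
after ADD R7, 1: R7=2+1=3
CMP R7, 6  (cmp 3,6)
JNZ top: taken
after LOAD R6, [R4]: R6=M[8]=0
after XOR R6, 20: R6=0^20=20
after ADD R4, 4: R4=8+4=12
after ADD R7, 1: R7=3+1=4
CMP R7, 6  (cmp 4,6)
JNZ top: taken
after LOAD R6, [R4]: R6=M[12]=3
after XOR R6, 20: R6=3^20=23
after ADD R4, 4: R4=12+4=16
after ADD R7, 1: R7=4+1=5
CMP R7, 6  (cmp 5,6)
JNZ top: taken
after LOAD R6, [R4]: R6=M[16]=5
after XOR R6, 20: R6=5^20=17
after ADD R4, 4: R4=16+4=20
after ADD R7, 1: R7=5+1=6
CMP R7, 6  (cmp 6,6)
JNZ top: not taken
halt.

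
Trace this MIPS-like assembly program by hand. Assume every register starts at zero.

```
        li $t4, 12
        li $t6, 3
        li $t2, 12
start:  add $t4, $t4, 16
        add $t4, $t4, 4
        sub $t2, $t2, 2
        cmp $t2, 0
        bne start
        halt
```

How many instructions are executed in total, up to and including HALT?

$t4=12
$t6=3
$t2=12
$t4=12+16=28
$t4=28+4=32
$t2=12-2=10
cmp $t2, 0  (cmp 10,0)
bne start: taken
$t4=32+16=48
$t4=48+4=52
$t2=10-2=8
cmp $t2, 0  (cmp 8,0)
bne start: taken
$t4=52+16=68
$t4=68+4=72
$t2=8-2=6
cmp $t2, 0  (cmp 6,0)
bne start: taken
$t4=72+16=88
$t4=88+4=92
$t2=6-2=4
cmp $t2, 0  (cmp 4,0)
bne start: taken
$t4=92+16=108
$t4=108+4=112
$t2=4-2=2
cmp $t2, 0  (cmp 2,0)
bne start: taken
$t4=112+16=128
$t4=128+4=132
$t2=2-2=0
cmp $t2, 0  (cmp 0,0)
bne start: not taken
halt.
Total executed instructions: 34.

34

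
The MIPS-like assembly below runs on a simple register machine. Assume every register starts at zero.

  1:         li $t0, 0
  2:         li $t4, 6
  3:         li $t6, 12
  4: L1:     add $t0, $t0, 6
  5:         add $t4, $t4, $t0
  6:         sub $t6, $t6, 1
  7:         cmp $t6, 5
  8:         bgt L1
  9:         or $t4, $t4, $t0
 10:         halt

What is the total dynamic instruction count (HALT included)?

40

li $t0, 0 → $t0=0
li $t4, 6 → $t4=6
li $t6, 12 → $t6=12
add $t0, $t0, 6 → $t0=0+6=6
add $t4, $t4, $t0 → $t4=6+6=12
sub $t6, $t6, 1 → $t6=12-1=11
cmp $t6, 5  (cmp 11,5)
bgt L1: taken
add $t0, $t0, 6 → $t0=6+6=12
add $t4, $t4, $t0 → $t4=12+12=24
sub $t6, $t6, 1 → $t6=11-1=10
cmp $t6, 5  (cmp 10,5)
bgt L1: taken
add $t0, $t0, 6 → $t0=12+6=18
add $t4, $t4, $t0 → $t4=24+18=42
sub $t6, $t6, 1 → $t6=10-1=9
cmp $t6, 5  (cmp 9,5)
bgt L1: taken
add $t0, $t0, 6 → $t0=18+6=24
add $t4, $t4, $t0 → $t4=42+24=66
sub $t6, $t6, 1 → $t6=9-1=8
cmp $t6, 5  (cmp 8,5)
bgt L1: taken
add $t0, $t0, 6 → $t0=24+6=30
add $t4, $t4, $t0 → $t4=66+30=96
sub $t6, $t6, 1 → $t6=8-1=7
cmp $t6, 5  (cmp 7,5)
bgt L1: taken
add $t0, $t0, 6 → $t0=30+6=36
add $t4, $t4, $t0 → $t4=96+36=132
sub $t6, $t6, 1 → $t6=7-1=6
cmp $t6, 5  (cmp 6,5)
bgt L1: taken
add $t0, $t0, 6 → $t0=36+6=42
add $t4, $t4, $t0 → $t4=132+42=174
sub $t6, $t6, 1 → $t6=6-1=5
cmp $t6, 5  (cmp 5,5)
bgt L1: not taken
or $t4, $t4, $t0 → $t4=174|42=174
halt.
Total executed instructions: 40.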